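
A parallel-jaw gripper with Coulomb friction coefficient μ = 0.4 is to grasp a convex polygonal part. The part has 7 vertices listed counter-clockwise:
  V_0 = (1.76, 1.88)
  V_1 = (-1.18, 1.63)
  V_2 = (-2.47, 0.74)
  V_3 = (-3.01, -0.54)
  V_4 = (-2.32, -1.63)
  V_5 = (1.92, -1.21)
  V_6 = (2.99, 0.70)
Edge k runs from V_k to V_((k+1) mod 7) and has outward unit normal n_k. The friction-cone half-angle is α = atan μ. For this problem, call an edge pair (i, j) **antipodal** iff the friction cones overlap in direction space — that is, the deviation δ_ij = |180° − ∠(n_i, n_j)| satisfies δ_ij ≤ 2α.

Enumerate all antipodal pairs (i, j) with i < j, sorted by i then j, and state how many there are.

α = atan 0.4 = 21.80°;  2α = 43.60°
n_0 = (-0.0847, +0.9964)
n_1 = (-0.5679, +0.8231)
n_2 = (-0.9214, +0.3887)
n_3 = (-0.8449, -0.5349)
n_4 = (+0.0986, -0.9951)
n_5 = (+0.8724, -0.4887)
n_6 = (+0.6923, +0.7216)
  (0,1): δ = 150.26°  ·
  (0,2): δ = 117.73°  ·
  (0,3): δ = 62.53°  ·
  (0,4): δ = 0.80°  ✓
  (0,5): δ = 55.88°  ·
  (0,6): δ = 131.33°  ·
  (1,2): δ = 147.48°  ·
  (1,3): δ = 92.27°  ·
  (1,4): δ = 28.95°  ✓
  (1,5): δ = 26.14°  ✓
  (1,6): δ = 101.59°  ·
  (2,3): δ = 124.79°  ·
  (2,4): δ = 61.47°  ·
  (2,5): δ = 6.38°  ✓
  (2,6): δ = 69.06°  ·
  (3,4): δ = 116.68°  ·
  (3,5): δ = 61.59°  ·
  (3,6): δ = 13.85°  ✓
  (4,5): δ = 124.92°  ·
  (4,6): δ = 49.47°  ·
  (5,6): δ = 104.55°  ·
antipodal pairs: 5

count = 5; pairs: (0,4), (1,4), (1,5), (2,5), (3,6)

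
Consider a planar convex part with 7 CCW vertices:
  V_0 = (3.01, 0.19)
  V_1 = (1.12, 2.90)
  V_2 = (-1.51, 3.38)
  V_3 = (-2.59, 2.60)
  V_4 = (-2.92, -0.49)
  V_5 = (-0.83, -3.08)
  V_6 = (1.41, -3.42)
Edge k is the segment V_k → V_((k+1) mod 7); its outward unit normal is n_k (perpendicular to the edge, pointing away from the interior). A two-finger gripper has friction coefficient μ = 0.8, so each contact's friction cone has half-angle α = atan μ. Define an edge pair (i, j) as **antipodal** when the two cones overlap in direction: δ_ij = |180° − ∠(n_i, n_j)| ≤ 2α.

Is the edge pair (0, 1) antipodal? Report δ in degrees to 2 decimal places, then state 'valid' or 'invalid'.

α = atan 0.8 = 38.66°;  2α = 77.32°
edge 0: e_0 = (-1.89, +2.71);  n_0 = (+0.8202, +0.5720)
edge 1: e_1 = (-2.63, +0.48);  n_1 = (+0.1795, +0.9837)
∠(n_0, n_1) = 44.76°
δ = |180° − 44.76°| = 135.24°
135.24° > 2α = 77.32°  →  invalid

δ = 135.24°, invalid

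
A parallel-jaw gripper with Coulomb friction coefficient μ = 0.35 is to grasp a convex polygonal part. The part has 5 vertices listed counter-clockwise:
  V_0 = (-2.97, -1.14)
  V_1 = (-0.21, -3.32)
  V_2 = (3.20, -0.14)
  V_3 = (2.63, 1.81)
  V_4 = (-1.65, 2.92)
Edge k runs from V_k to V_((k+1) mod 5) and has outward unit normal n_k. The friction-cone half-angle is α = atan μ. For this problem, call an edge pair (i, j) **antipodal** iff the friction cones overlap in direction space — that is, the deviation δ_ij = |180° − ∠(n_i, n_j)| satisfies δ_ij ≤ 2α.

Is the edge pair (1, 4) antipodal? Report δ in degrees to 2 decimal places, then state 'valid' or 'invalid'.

δ = 28.99°, valid

α = atan 0.35 = 19.29°;  2α = 38.58°
edge 1: e_1 = (+3.41, +3.18);  n_1 = (+0.6820, -0.7313)
edge 4: e_4 = (-1.32, -4.06);  n_4 = (-0.9510, +0.3092)
∠(n_1, n_4) = 151.01°
δ = |180° − 151.01°| = 28.99°
28.99° ≤ 2α = 38.58°  →  valid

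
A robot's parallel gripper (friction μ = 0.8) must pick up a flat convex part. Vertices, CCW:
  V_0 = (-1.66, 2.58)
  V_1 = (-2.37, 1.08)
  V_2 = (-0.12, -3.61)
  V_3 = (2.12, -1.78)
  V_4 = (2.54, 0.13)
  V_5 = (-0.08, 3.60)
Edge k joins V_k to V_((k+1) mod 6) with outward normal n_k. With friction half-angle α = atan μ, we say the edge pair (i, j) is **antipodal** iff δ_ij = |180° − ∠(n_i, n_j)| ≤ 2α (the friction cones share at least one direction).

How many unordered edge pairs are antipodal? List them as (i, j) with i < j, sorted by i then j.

α = atan 0.8 = 38.66°;  2α = 77.32°
n_0 = (-0.9039, +0.4278)
n_1 = (-0.9016, -0.4325)
n_2 = (+0.6327, -0.7744)
n_3 = (+0.9767, -0.2148)
n_4 = (+0.7981, +0.6026)
n_5 = (-0.5424, +0.8401)
  (0,1): δ = 129.04°  ·
  (0,2): δ = 25.42°  ✓
  (0,3): δ = 12.93°  ✓
  (0,4): δ = 62.38°  ✓
  (0,5): δ = 148.17°  ·
  (1,2): δ = 76.38°  ✓
  (1,3): δ = 38.03°  ✓
  (1,4): δ = 11.43°  ✓
  (1,5): δ = 97.22°  ·
  (2,3): δ = 141.65°  ·
  (2,4): δ = 92.19°  ·
  (2,5): δ = 6.40°  ✓
  (3,4): δ = 130.54°  ·
  (3,5): δ = 44.75°  ✓
  (4,5): δ = 94.21°  ·
antipodal pairs: 8

count = 8; pairs: (0,2), (0,3), (0,4), (1,2), (1,3), (1,4), (2,5), (3,5)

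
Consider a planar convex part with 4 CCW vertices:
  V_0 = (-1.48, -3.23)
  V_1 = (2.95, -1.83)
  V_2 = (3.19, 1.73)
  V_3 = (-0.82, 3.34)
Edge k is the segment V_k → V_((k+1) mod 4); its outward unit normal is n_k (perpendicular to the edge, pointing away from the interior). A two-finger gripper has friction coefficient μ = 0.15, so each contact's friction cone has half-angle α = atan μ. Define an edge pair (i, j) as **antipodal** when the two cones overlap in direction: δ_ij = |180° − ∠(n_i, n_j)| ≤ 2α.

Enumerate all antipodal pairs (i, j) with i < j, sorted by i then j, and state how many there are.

α = atan 0.15 = 8.53°;  2α = 17.06°
n_0 = (+0.3013, -0.9535)
n_1 = (+0.9977, -0.0673)
n_2 = (+0.3726, +0.9280)
n_3 = (-0.9950, +0.1000)
  (0,1): δ = 111.39°  ·
  (0,2): δ = 39.41°  ·
  (0,3): δ = 66.73°  ·
  (1,2): δ = 108.02°  ·
  (1,3): δ = 1.88°  ✓
  (2,3): δ = 73.86°  ·
antipodal pairs: 1

count = 1; pairs: (1,3)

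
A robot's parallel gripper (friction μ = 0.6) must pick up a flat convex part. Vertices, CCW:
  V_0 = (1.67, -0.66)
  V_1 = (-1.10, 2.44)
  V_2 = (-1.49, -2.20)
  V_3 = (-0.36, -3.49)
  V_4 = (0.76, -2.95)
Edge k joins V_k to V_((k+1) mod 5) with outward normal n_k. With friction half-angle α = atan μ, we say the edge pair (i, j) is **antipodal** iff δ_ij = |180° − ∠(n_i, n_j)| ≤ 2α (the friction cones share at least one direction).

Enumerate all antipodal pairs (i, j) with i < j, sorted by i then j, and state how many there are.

α = atan 0.6 = 30.96°;  2α = 61.93°
n_0 = (+0.7457, +0.6663)
n_1 = (-0.9965, +0.0838)
n_2 = (-0.7522, -0.6589)
n_3 = (+0.4343, -0.9008)
n_4 = (+0.9293, -0.3693)
  (0,1): δ = 46.59°  ✓
  (0,2): δ = 0.56°  ✓
  (0,3): δ = 73.96°  ·
  (0,4): δ = 116.55°  ·
  (1,2): δ = 133.98°  ·
  (1,3): δ = 59.45°  ✓
  (1,4): δ = 16.87°  ✓
  (2,3): δ = 105.48°  ·
  (2,4): δ = 62.89°  ·
  (3,4): δ = 137.41°  ·
antipodal pairs: 4

count = 4; pairs: (0,1), (0,2), (1,3), (1,4)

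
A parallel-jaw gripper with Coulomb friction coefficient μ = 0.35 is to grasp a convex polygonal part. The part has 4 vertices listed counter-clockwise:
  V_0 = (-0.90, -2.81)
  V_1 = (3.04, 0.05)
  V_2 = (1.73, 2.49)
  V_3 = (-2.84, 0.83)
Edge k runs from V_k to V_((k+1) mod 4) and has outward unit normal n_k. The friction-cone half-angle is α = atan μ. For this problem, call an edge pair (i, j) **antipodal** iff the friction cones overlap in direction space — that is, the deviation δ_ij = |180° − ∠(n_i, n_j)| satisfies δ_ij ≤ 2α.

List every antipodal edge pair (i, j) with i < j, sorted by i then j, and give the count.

count = 2; pairs: (0,2), (1,3)

α = atan 0.35 = 19.29°;  2α = 38.58°
n_0 = (+0.5874, -0.8093)
n_1 = (+0.8811, +0.4730)
n_2 = (-0.3414, +0.9399)
n_3 = (-0.8825, -0.4703)
  (0,1): δ = 97.74°  ·
  (0,2): δ = 16.01°  ✓
  (0,3): δ = 82.08°  ·
  (1,2): δ = 98.27°  ·
  (1,3): δ = 0.17°  ✓
  (2,3): δ = 81.91°  ·
antipodal pairs: 2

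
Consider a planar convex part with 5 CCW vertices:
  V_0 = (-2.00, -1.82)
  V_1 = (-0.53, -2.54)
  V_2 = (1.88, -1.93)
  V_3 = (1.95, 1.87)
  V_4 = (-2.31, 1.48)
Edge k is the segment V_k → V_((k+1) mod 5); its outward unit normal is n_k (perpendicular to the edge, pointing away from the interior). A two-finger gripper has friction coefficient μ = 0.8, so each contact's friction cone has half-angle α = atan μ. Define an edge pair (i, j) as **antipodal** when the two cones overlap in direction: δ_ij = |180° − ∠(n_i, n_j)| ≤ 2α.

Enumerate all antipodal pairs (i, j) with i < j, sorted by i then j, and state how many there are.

count = 4; pairs: (0,2), (0,3), (1,3), (2,4)

α = atan 0.8 = 38.66°;  2α = 77.32°
n_0 = (-0.4399, -0.8981)
n_1 = (+0.2454, -0.9694)
n_2 = (+0.9998, -0.0184)
n_3 = (-0.0912, +0.9958)
n_4 = (-0.9956, -0.0935)
  (0,1): δ = 139.70°  ·
  (0,2): δ = 64.96°  ✓
  (0,3): δ = 31.33°  ✓
  (0,4): δ = 121.46°  ·
  (1,2): δ = 105.26°  ·
  (1,3): δ = 8.97°  ✓
  (1,4): δ = 81.16°  ·
  (2,3): δ = 83.71°  ·
  (2,4): δ = 6.42°  ✓
  (3,4): δ = 89.86°  ·
antipodal pairs: 4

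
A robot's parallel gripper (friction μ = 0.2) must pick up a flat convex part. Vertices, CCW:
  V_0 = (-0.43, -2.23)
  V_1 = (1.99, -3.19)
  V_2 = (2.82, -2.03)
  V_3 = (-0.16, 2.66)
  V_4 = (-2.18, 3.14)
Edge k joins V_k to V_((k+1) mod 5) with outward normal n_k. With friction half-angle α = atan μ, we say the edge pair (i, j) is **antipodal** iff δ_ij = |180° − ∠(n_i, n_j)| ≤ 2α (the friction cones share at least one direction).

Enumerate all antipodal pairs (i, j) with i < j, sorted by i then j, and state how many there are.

count = 2; pairs: (0,3), (2,4)

α = atan 0.2 = 11.31°;  2α = 22.62°
n_0 = (-0.3687, -0.9295)
n_1 = (+0.8133, -0.5819)
n_2 = (+0.8440, +0.5363)
n_3 = (+0.2312, +0.9729)
n_4 = (-0.9508, -0.3098)
  (0,1): δ = 103.95°  ·
  (0,2): δ = 35.93°  ·
  (0,3): δ = 8.27°  ✓
  (0,4): δ = 129.69°  ·
  (1,2): δ = 111.98°  ·
  (1,3): δ = 67.78°  ·
  (1,4): δ = 53.63°  ·
  (2,3): δ = 135.80°  ·
  (2,4): δ = 14.38°  ✓
  (3,4): δ = 58.58°  ·
antipodal pairs: 2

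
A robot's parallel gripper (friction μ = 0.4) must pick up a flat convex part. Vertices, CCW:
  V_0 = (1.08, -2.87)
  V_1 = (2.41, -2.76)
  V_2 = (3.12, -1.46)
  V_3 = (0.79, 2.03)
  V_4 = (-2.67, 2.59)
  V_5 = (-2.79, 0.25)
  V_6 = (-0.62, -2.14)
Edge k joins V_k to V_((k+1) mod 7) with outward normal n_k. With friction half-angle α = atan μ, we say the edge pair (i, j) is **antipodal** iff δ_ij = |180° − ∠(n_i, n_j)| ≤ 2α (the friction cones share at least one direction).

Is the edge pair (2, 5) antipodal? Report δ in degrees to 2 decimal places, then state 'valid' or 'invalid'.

α = atan 0.4 = 21.80°;  2α = 43.60°
edge 2: e_2 = (-2.33, +3.49);  n_2 = (+0.8317, +0.5553)
edge 5: e_5 = (+2.17, -2.39);  n_5 = (-0.7404, -0.6722)
∠(n_2, n_5) = 171.49°
δ = |180° − 171.49°| = 8.51°
8.51° ≤ 2α = 43.60°  →  valid

δ = 8.51°, valid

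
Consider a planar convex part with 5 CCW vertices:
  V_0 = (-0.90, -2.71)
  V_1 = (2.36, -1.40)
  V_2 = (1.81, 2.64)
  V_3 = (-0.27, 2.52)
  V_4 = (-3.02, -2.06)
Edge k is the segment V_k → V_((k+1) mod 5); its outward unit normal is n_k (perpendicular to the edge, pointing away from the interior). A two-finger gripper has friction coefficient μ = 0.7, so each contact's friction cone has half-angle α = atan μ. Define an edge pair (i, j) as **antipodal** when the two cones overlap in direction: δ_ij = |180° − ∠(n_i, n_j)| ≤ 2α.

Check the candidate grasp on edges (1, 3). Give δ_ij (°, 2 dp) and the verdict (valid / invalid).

α = atan 0.7 = 34.99°;  2α = 69.98°
edge 1: e_1 = (-0.55, +4.04);  n_1 = (+0.9909, +0.1349)
edge 3: e_3 = (-2.75, -4.58);  n_3 = (-0.8573, +0.5148)
∠(n_1, n_3) = 141.27°
δ = |180° − 141.27°| = 38.73°
38.73° ≤ 2α = 69.98°  →  valid

δ = 38.73°, valid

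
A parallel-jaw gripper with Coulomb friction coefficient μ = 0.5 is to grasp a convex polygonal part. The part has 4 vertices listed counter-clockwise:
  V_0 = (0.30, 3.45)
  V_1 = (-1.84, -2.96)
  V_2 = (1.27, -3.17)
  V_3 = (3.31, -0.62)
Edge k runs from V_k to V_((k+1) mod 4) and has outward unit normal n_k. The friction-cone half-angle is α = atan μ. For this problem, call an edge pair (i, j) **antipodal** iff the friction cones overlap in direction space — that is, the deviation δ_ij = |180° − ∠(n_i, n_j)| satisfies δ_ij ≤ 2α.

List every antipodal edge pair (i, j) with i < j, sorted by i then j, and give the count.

α = atan 0.5 = 26.57°;  2α = 53.13°
n_0 = (-0.9485, +0.3167)
n_1 = (-0.0674, -0.9977)
n_2 = (+0.7809, -0.6247)
n_3 = (+0.8040, +0.5946)
  (0,1): δ = 75.40°  ·
  (0,2): δ = 20.20°  ✓
  (0,3): δ = 54.95°  ·
  (1,2): δ = 124.80°  ·
  (1,3): δ = 49.65°  ✓
  (2,3): δ = 104.86°  ·
antipodal pairs: 2

count = 2; pairs: (0,2), (1,3)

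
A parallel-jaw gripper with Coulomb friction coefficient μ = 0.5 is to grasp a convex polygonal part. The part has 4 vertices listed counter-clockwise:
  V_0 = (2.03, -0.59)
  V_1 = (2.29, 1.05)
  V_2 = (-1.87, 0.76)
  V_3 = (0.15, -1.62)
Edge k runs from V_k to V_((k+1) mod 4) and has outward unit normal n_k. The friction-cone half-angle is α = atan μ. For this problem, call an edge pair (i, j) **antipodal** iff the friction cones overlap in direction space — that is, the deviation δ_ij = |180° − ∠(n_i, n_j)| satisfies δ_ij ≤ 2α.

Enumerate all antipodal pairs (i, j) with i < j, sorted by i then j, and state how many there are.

count = 2; pairs: (0,2), (1,3)

α = atan 0.5 = 26.57°;  2α = 53.13°
n_0 = (+0.9877, -0.1566)
n_1 = (-0.0695, +0.9976)
n_2 = (-0.7624, -0.6471)
n_3 = (+0.4805, -0.8770)
  (0,1): δ = 77.00°  ·
  (0,2): δ = 49.33°  ✓
  (0,3): δ = 127.73°  ·
  (1,2): δ = 53.67°  ·
  (1,3): δ = 24.73°  ✓
  (2,3): δ = 101.61°  ·
antipodal pairs: 2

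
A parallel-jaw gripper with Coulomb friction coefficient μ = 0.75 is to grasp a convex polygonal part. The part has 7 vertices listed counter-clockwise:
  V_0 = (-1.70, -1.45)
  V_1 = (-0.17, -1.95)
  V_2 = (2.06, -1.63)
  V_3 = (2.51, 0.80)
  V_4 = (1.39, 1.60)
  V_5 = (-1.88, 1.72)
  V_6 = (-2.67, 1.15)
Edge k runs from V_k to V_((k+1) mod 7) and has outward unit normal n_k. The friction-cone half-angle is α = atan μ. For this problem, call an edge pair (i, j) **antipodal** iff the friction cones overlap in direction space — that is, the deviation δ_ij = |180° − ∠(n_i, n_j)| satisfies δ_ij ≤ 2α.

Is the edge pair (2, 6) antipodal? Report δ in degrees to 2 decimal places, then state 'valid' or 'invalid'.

δ = 30.95°, valid

α = atan 0.75 = 36.87°;  2α = 73.74°
edge 2: e_2 = (+0.45, +2.43);  n_2 = (+0.9833, -0.1821)
edge 6: e_6 = (+0.97, -2.60);  n_6 = (-0.9369, -0.3495)
∠(n_2, n_6) = 149.05°
δ = |180° − 149.05°| = 30.95°
30.95° ≤ 2α = 73.74°  →  valid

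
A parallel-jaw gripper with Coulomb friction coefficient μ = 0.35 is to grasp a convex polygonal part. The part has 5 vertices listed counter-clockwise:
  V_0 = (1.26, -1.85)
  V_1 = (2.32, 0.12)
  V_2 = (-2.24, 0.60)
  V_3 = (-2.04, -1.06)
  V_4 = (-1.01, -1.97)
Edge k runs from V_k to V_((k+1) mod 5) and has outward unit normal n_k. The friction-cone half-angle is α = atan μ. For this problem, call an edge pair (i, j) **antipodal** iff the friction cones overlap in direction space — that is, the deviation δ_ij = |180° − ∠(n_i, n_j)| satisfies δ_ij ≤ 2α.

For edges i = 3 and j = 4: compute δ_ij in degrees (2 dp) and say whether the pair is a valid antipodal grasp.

δ = 135.51°, invalid

α = atan 0.35 = 19.29°;  2α = 38.58°
edge 3: e_3 = (+1.03, -0.91);  n_3 = (-0.6621, -0.7494)
edge 4: e_4 = (+2.27, +0.12);  n_4 = (+0.0528, -0.9986)
∠(n_3, n_4) = 44.49°
δ = |180° − 44.49°| = 135.51°
135.51° > 2α = 38.58°  →  invalid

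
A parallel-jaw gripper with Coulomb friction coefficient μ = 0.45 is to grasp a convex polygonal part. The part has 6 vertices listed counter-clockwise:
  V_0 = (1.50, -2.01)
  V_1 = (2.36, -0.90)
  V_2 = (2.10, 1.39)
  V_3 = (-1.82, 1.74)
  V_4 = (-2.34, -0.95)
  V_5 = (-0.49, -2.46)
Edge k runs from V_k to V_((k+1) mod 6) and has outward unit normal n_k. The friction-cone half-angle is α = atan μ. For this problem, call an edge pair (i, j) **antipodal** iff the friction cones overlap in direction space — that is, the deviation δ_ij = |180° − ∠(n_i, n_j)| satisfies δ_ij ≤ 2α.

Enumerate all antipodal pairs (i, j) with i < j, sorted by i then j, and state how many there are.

count = 5; pairs: (0,3), (1,3), (1,4), (2,4), (2,5)

α = atan 0.45 = 24.23°;  2α = 48.46°
n_0 = (+0.7905, -0.6125)
n_1 = (+0.9936, +0.1128)
n_2 = (+0.0889, +0.9960)
n_3 = (-0.9818, +0.1898)
n_4 = (-0.6323, -0.7747)
n_5 = (+0.2206, -0.9754)
  (0,1): δ = 135.75°  ·
  (0,2): δ = 57.33°  ·
  (0,3): δ = 26.83°  ✓
  (0,4): δ = 88.55°  ·
  (0,5): δ = 140.51°  ·
  (1,2): δ = 101.58°  ·
  (1,3): δ = 17.42°  ✓
  (1,4): δ = 44.30°  ✓
  (1,5): δ = 96.26°  ·
  (2,3): δ = 95.84°  ·
  (2,4): δ = 34.12°  ✓
  (2,5): δ = 17.84°  ✓
  (3,4): δ = 118.28°  ·
  (3,5): δ = 66.32°  ·
  (4,5): δ = 128.04°  ·
antipodal pairs: 5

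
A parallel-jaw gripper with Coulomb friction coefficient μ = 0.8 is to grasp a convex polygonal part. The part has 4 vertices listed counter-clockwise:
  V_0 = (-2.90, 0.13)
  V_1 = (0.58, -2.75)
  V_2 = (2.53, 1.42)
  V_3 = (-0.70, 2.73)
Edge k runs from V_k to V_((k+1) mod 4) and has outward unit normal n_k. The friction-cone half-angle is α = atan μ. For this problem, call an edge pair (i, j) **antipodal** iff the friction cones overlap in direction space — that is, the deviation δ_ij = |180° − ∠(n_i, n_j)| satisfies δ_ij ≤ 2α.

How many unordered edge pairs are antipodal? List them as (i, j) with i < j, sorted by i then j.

α = atan 0.8 = 38.66°;  2α = 77.32°
n_0 = (-0.6376, -0.7704)
n_1 = (+0.9058, -0.4236)
n_2 = (+0.3758, +0.9267)
n_3 = (-0.7634, +0.6459)
  (0,1): δ = 75.45°  ✓
  (0,2): δ = 17.53°  ✓
  (0,3): δ = 89.37°  ·
  (1,2): δ = 87.01°  ·
  (1,3): δ = 15.17°  ✓
  (2,3): δ = 108.16°  ·
antipodal pairs: 3

count = 3; pairs: (0,1), (0,2), (1,3)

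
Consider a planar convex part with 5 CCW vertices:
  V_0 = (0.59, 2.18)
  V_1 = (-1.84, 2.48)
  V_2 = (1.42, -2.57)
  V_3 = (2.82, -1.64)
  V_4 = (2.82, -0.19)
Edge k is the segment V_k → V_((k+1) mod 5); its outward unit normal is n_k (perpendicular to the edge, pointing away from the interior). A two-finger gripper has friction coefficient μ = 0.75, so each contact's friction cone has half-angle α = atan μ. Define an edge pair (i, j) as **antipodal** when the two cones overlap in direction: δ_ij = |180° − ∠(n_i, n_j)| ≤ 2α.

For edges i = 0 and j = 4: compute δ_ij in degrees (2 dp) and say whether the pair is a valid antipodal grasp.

δ = 140.29°, invalid

α = atan 0.75 = 36.87°;  2α = 73.74°
edge 0: e_0 = (-2.43, +0.30);  n_0 = (+0.1225, +0.9925)
edge 4: e_4 = (-2.23, +2.37);  n_4 = (+0.7283, +0.6853)
∠(n_0, n_4) = 39.71°
δ = |180° − 39.71°| = 140.29°
140.29° > 2α = 73.74°  →  invalid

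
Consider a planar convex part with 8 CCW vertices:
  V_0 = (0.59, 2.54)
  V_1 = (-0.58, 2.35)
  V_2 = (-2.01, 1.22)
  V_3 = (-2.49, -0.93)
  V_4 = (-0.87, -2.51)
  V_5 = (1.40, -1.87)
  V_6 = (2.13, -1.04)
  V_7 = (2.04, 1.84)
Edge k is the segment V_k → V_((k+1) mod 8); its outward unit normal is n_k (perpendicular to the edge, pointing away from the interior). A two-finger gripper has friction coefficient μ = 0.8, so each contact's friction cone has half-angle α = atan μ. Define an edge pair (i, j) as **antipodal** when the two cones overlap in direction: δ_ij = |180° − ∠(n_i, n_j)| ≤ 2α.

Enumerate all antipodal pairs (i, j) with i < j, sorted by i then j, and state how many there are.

count = 14; pairs: (0,3), (0,4), (0,5), (1,4), (1,5), (1,6), (2,4), (2,5), (2,6), (2,7), (3,6), (3,7), (4,7), (5,7)

α = atan 0.8 = 38.66°;  2α = 77.32°
n_0 = (-0.1603, +0.9871)
n_1 = (-0.6200, +0.7846)
n_2 = (-0.9760, +0.2179)
n_3 = (-0.6982, -0.7159)
n_4 = (+0.2714, -0.9625)
n_5 = (+0.7509, -0.6604)
n_6 = (+0.9995, +0.0312)
n_7 = (+0.4347, +0.9006)
  (0,1): δ = 150.91°  ·
  (0,2): δ = 111.81°  ·
  (0,3): δ = 53.51°  ✓
  (0,4): δ = 6.52°  ✓
  (0,5): δ = 39.44°  ✓
  (0,6): δ = 82.57°  ·
  (0,7): δ = 145.01°  ·
  (1,2): δ = 140.90°  ·
  (1,3): δ = 82.60°  ·
  (1,4): δ = 22.57°  ✓
  (1,5): δ = 10.35°  ✓
  (1,6): δ = 53.47°  ✓
  (1,7): δ = 115.91°  ·
  (2,3): δ = 121.70°  ·
  (2,4): δ = 61.67°  ✓
  (2,5): δ = 28.75°  ✓
  (2,6): δ = 14.38°  ✓
  (2,7): δ = 76.82°  ✓
  (3,4): δ = 119.97°  ·
  (3,5): δ = 87.05°  ·
  (3,6): δ = 43.93°  ✓
  (3,7): δ = 18.51°  ✓
  (4,5): δ = 147.08°  ·
  (4,6): δ = 103.96°  ·
  (4,7): δ = 41.51°  ✓
  (5,6): δ = 136.88°  ·
  (5,7): δ = 74.44°  ✓
  (6,7): δ = 117.56°  ·
antipodal pairs: 14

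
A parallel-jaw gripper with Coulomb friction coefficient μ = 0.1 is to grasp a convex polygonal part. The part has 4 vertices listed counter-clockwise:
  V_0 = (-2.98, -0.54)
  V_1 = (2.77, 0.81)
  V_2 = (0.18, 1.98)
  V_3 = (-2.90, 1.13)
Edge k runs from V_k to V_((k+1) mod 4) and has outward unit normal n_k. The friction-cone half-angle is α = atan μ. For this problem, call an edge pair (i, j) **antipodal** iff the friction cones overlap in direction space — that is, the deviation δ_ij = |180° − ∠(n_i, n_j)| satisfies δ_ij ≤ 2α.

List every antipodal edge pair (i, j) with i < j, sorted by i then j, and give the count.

α = atan 0.1 = 5.71°;  2α = 11.42°
n_0 = (+0.2286, -0.9735)
n_1 = (+0.4117, +0.9113)
n_2 = (-0.2660, +0.9640)
n_3 = (-0.9989, +0.0478)
  (0,1): δ = 37.52°  ·
  (0,2): δ = 2.22°  ✓
  (0,3): δ = 74.04°  ·
  (1,2): δ = 140.26°  ·
  (1,3): δ = 68.43°  ·
  (2,3): δ = 108.17°  ·
antipodal pairs: 1

count = 1; pairs: (0,2)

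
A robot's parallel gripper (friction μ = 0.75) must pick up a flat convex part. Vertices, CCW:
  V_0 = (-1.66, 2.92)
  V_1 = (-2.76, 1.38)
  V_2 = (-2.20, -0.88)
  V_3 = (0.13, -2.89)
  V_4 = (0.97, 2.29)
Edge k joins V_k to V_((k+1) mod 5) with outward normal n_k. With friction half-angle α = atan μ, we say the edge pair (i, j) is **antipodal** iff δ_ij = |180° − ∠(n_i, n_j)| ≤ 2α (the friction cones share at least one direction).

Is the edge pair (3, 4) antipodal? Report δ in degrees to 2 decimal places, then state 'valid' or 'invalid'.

α = atan 0.75 = 36.87°;  2α = 73.74°
edge 3: e_3 = (+0.84, +5.18);  n_3 = (+0.9871, -0.1601)
edge 4: e_4 = (-2.63, +0.63);  n_4 = (+0.2330, +0.9725)
∠(n_3, n_4) = 85.74°
δ = |180° − 85.74°| = 94.26°
94.26° > 2α = 73.74°  →  invalid

δ = 94.26°, invalid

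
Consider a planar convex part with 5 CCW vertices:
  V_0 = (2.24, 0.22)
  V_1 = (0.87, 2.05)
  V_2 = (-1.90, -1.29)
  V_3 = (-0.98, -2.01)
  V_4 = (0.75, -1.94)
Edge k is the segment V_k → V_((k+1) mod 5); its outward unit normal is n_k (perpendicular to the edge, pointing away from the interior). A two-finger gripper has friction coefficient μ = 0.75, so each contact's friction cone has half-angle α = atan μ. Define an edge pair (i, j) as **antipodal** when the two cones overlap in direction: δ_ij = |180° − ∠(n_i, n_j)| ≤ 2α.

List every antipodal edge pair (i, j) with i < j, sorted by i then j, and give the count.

α = atan 0.75 = 36.87°;  2α = 73.74°
n_0 = (+0.8005, +0.5993)
n_1 = (-0.7697, +0.6384)
n_2 = (-0.6163, -0.7875)
n_3 = (+0.0404, -0.9992)
n_4 = (+0.8232, -0.5678)
  (0,1): δ = 76.49°  ·
  (0,2): δ = 15.13°  ✓
  (0,3): δ = 55.50°  ✓
  (0,4): δ = 108.58°  ·
  (1,2): δ = 88.38°  ·
  (1,3): δ = 48.01°  ✓
  (1,4): δ = 5.07°  ✓
  (2,3): δ = 139.64°  ·
  (2,4): δ = 86.55°  ·
  (3,4): δ = 126.92°  ·
antipodal pairs: 4

count = 4; pairs: (0,2), (0,3), (1,3), (1,4)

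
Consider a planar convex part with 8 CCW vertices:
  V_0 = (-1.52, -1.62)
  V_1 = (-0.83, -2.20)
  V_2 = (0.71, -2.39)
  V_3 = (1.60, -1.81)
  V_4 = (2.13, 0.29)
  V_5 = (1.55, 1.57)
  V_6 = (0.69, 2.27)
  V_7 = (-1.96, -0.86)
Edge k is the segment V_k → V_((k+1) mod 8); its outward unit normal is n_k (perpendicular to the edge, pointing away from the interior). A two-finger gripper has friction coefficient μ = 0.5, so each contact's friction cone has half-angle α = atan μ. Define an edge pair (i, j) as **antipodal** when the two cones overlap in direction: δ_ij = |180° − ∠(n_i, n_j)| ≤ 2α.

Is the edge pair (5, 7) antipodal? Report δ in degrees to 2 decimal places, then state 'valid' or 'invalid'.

α = atan 0.5 = 26.57°;  2α = 53.13°
edge 5: e_5 = (-0.86, +0.70);  n_5 = (+0.6313, +0.7756)
edge 7: e_7 = (+0.44, -0.76);  n_7 = (-0.8654, -0.5010)
∠(n_5, n_7) = 159.21°
δ = |180° − 159.21°| = 20.79°
20.79° ≤ 2α = 53.13°  →  valid

δ = 20.79°, valid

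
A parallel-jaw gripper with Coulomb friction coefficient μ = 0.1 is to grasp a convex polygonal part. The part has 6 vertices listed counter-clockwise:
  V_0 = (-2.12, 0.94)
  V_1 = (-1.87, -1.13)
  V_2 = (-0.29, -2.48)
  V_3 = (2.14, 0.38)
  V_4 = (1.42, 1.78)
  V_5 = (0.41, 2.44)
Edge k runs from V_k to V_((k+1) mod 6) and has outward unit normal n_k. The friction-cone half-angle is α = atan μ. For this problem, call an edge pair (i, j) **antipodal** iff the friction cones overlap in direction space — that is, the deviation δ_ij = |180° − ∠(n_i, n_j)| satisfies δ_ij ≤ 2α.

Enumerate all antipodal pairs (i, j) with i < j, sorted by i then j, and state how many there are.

count = 1; pairs: (1,4)

α = atan 0.1 = 5.71°;  2α = 11.42°
n_0 = (-0.9928, -0.1199)
n_1 = (-0.6496, -0.7603)
n_2 = (+0.7621, -0.6475)
n_3 = (+0.8893, +0.4573)
n_4 = (+0.5470, +0.8371)
n_5 = (-0.5100, +0.8602)
  (0,1): δ = 137.40°  ·
  (0,2): δ = 47.24°  ·
  (0,3): δ = 20.33°  ·
  (0,4): δ = 49.95°  ·
  (0,5): δ = 113.78°  ·
  (1,2): δ = 89.84°  ·
  (1,3): δ = 22.27°  ·
  (1,4): δ = 7.35°  ✓
  (1,5): δ = 71.17°  ·
  (2,3): δ = 112.43°  ·
  (2,4): δ = 82.81°  ·
  (2,5): δ = 18.98°  ·
  (3,4): δ = 150.38°  ·
  (3,5): δ = 86.55°  ·
  (4,5): δ = 116.17°  ·
antipodal pairs: 1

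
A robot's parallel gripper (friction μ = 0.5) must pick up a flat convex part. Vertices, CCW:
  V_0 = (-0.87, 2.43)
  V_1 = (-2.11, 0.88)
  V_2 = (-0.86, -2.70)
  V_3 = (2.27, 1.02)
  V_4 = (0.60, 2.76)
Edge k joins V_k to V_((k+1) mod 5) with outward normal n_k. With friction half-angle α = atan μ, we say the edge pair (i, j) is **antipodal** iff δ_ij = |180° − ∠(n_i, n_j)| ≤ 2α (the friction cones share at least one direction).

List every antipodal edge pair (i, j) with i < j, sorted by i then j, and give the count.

count = 3; pairs: (0,2), (1,3), (2,4)

α = atan 0.5 = 26.57°;  2α = 53.13°
n_0 = (-0.7809, +0.6247)
n_1 = (-0.9441, -0.3296)
n_2 = (+0.7652, -0.6438)
n_3 = (+0.7215, +0.6924)
n_4 = (-0.2190, +0.9757)
  (0,1): δ = 122.09°  ·
  (0,2): δ = 1.42°  ✓
  (0,3): δ = 82.48°  ·
  (0,4): δ = 141.31°  ·
  (1,2): δ = 59.32°  ·
  (1,3): δ = 24.58°  ✓
  (1,4): δ = 83.41°  ·
  (2,3): δ = 96.10°  ·
  (2,4): δ = 37.27°  ✓
  (3,4): δ = 121.17°  ·
antipodal pairs: 3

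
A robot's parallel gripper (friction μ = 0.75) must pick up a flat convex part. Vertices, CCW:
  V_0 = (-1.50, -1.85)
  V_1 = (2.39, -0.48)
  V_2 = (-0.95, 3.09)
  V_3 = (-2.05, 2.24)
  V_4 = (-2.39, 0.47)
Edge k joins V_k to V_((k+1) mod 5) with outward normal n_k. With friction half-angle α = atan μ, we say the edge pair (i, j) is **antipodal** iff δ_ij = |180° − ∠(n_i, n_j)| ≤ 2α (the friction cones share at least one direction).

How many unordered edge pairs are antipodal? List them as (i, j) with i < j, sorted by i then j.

α = atan 0.75 = 36.87°;  2α = 73.74°
n_0 = (+0.3322, -0.9432)
n_1 = (+0.7302, +0.6832)
n_2 = (-0.6114, +0.7913)
n_3 = (-0.9820, +0.1886)
n_4 = (-0.9337, -0.3582)
  (0,1): δ = 66.31°  ✓
  (0,2): δ = 18.29°  ✓
  (0,3): δ = 59.72°  ✓
  (0,4): δ = 91.59°  ·
  (1,2): δ = 95.40°  ·
  (1,3): δ = 53.97°  ✓
  (1,4): δ = 22.11°  ✓
  (2,3): δ = 138.57°  ·
  (2,4): δ = 106.71°  ·
  (3,4): δ = 148.14°  ·
antipodal pairs: 5

count = 5; pairs: (0,1), (0,2), (0,3), (1,3), (1,4)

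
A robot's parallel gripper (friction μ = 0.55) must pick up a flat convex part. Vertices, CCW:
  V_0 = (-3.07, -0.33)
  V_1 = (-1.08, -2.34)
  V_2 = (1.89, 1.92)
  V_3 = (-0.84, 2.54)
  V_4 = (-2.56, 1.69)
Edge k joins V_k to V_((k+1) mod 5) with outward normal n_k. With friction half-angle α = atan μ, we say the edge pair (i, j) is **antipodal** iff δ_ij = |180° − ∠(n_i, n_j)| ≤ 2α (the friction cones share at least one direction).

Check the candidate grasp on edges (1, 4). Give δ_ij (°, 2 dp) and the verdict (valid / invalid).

α = atan 0.55 = 28.81°;  2α = 57.62°
edge 1: e_1 = (+2.97, +4.26);  n_1 = (+0.8203, -0.5719)
edge 4: e_4 = (-0.51, -2.02);  n_4 = (-0.9696, +0.2448)
∠(n_1, n_4) = 159.29°
δ = |180° − 159.29°| = 20.71°
20.71° ≤ 2α = 57.62°  →  valid

δ = 20.71°, valid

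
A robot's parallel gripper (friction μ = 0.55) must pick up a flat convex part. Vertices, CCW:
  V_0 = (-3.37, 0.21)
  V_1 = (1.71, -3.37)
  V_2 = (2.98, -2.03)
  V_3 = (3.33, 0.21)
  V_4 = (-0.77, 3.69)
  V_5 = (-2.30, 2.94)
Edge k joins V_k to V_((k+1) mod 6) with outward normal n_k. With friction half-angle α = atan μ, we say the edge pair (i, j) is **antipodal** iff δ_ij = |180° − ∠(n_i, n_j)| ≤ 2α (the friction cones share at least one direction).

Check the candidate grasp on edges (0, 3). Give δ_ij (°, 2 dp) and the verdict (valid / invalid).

α = atan 0.55 = 28.81°;  2α = 57.62°
edge 0: e_0 = (+5.08, -3.58);  n_0 = (-0.5761, -0.8174)
edge 3: e_3 = (-4.10, +3.48);  n_3 = (+0.6471, +0.7624)
∠(n_0, n_3) = 174.85°
δ = |180° − 174.85°| = 5.15°
5.15° ≤ 2α = 57.62°  →  valid

δ = 5.15°, valid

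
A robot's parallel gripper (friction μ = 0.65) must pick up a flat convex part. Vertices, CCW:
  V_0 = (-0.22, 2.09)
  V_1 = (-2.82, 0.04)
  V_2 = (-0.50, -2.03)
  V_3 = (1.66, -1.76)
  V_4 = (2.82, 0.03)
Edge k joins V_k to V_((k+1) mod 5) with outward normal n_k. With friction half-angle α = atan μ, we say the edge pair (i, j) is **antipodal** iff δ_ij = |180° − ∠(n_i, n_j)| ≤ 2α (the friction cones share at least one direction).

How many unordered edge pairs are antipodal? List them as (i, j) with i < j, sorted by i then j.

count = 4; pairs: (0,2), (0,3), (1,4), (2,4)

α = atan 0.65 = 33.02°;  2α = 66.05°
n_0 = (-0.6192, +0.7853)
n_1 = (-0.6658, -0.7462)
n_2 = (+0.1240, -0.9923)
n_3 = (+0.8392, -0.5438)
n_4 = (+0.5610, +0.8278)
  (0,1): δ = 80.00°  ·
  (0,2): δ = 31.13°  ✓
  (0,3): δ = 18.80°  ✓
  (0,4): δ = 107.62°  ·
  (1,2): δ = 131.13°  ·
  (1,3): δ = 81.20°  ·
  (1,4): δ = 7.62°  ✓
  (2,3): δ = 130.07°  ·
  (2,4): δ = 41.25°  ✓
  (3,4): δ = 91.18°  ·
antipodal pairs: 4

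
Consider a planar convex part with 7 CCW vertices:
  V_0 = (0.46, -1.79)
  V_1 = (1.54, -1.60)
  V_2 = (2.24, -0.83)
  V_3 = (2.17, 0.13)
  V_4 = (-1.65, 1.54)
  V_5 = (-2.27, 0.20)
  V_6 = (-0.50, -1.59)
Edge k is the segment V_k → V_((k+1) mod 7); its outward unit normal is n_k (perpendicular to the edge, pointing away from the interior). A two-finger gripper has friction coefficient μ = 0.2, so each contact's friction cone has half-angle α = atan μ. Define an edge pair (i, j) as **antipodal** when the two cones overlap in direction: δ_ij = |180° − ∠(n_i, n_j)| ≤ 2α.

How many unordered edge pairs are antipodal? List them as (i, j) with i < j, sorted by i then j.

α = atan 0.2 = 11.31°;  2α = 22.62°
n_0 = (+0.1733, -0.9849)
n_1 = (+0.7399, -0.6727)
n_2 = (+0.9974, +0.0727)
n_3 = (+0.3463, +0.9381)
n_4 = (-0.9076, +0.4199)
n_5 = (-0.7111, -0.7031)
n_6 = (-0.2040, -0.9790)
  (0,1): δ = 142.25°  ·
  (0,2): δ = 95.81°  ·
  (0,3): δ = 30.24°  ·
  (0,4): δ = 55.19°  ·
  (0,5): δ = 124.70°  ·
  (0,6): δ = 158.25°  ·
  (1,2): δ = 133.56°  ·
  (1,3): δ = 67.99°  ·
  (1,4): δ = 17.44°  ✓
  (1,5): δ = 86.95°  ·
  (1,6): δ = 120.51°  ·
  (2,3): δ = 114.43°  ·
  (2,4): δ = 29.00°  ·
  (2,5): δ = 40.51°  ·
  (2,6): δ = 74.06°  ·
  (3,4): δ = 94.57°  ·
  (3,5): δ = 25.06°  ·
  (3,6): δ = 8.49°  ✓
  (4,5): δ = 110.49°  ·
  (4,6): δ = 76.94°  ·
  (5,6): δ = 146.45°  ·
antipodal pairs: 2

count = 2; pairs: (1,4), (3,6)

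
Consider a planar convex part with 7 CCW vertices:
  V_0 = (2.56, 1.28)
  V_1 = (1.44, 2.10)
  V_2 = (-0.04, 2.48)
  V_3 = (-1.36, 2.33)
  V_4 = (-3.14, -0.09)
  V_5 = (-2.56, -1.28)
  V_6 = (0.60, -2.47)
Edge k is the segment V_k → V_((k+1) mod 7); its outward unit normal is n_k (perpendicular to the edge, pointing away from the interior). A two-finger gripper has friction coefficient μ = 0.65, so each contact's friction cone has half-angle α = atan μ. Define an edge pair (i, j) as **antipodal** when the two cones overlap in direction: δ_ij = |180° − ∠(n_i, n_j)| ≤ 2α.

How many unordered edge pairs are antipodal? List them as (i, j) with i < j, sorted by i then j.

count = 8; pairs: (0,4), (0,5), (1,4), (1,5), (2,5), (2,6), (3,6), (4,6)

α = atan 0.65 = 33.02°;  2α = 66.05°
n_0 = (+0.5907, +0.8069)
n_1 = (+0.2487, +0.9686)
n_2 = (-0.1129, +0.9936)
n_3 = (-0.8056, +0.5925)
n_4 = (-0.8989, -0.4381)
n_5 = (-0.3524, -0.9358)
n_6 = (+0.8862, -0.4632)
  (0,1): δ = 158.19°  ·
  (0,2): δ = 137.31°  ·
  (0,3): δ = 90.13°  ·
  (0,4): δ = 27.81°  ✓
  (0,5): δ = 15.57°  ✓
  (0,6): δ = 98.61°  ·
  (1,2): δ = 159.12°  ·
  (1,3): δ = 111.94°  ·
  (1,4): δ = 49.62°  ✓
  (1,5): δ = 6.24°  ✓
  (1,6): δ = 76.81°  ·
  (2,3): δ = 132.82°  ·
  (2,4): δ = 70.50°  ·
  (2,5): δ = 27.12°  ✓
  (2,6): δ = 55.92°  ✓
  (3,4): δ = 117.68°  ·
  (3,5): δ = 74.30°  ·
  (3,6): δ = 8.74°  ✓
  (4,5): δ = 136.62°  ·
  (4,6): δ = 53.58°  ✓
  (5,6): δ = 96.96°  ·
antipodal pairs: 8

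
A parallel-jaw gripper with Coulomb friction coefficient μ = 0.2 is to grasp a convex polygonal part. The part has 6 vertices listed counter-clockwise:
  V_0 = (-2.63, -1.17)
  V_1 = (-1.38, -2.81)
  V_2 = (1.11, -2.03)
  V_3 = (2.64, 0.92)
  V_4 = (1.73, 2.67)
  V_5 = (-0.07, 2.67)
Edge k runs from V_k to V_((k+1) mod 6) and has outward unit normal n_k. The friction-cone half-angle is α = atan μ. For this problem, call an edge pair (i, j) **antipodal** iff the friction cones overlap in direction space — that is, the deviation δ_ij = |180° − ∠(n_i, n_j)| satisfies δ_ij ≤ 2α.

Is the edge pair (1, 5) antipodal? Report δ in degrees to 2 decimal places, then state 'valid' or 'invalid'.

δ = 38.92°, invalid

α = atan 0.2 = 11.31°;  2α = 22.62°
edge 1: e_1 = (+2.49, +0.78);  n_1 = (+0.2989, -0.9543)
edge 5: e_5 = (-2.56, -3.84);  n_5 = (-0.8321, +0.5547)
∠(n_1, n_5) = 141.08°
δ = |180° − 141.08°| = 38.92°
38.92° > 2α = 22.62°  →  invalid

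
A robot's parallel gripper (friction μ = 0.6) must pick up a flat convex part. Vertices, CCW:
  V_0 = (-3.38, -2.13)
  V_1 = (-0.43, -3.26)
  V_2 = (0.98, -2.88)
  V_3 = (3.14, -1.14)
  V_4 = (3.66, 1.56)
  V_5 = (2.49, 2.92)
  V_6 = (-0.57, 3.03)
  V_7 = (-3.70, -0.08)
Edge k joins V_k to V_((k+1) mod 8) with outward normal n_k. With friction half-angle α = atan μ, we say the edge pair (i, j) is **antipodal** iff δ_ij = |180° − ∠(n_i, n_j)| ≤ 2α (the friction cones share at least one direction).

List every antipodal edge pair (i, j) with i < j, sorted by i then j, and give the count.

count = 10; pairs: (0,4), (0,5), (1,5), (1,6), (2,5), (2,6), (2,7), (3,6), (3,7), (4,7)

α = atan 0.6 = 30.96°;  2α = 61.93°
n_0 = (-0.3577, -0.9338)
n_1 = (+0.2602, -0.9655)
n_2 = (+0.6273, -0.7788)
n_3 = (+0.9820, -0.1891)
n_4 = (+0.7581, +0.6522)
n_5 = (+0.0359, +0.9994)
n_6 = (-0.7048, +0.7094)
n_7 = (-0.9880, -0.1542)
  (0,1): δ = 143.96°  ·
  (0,2): δ = 120.19°  ·
  (0,3): δ = 79.94°  ·
  (0,4): δ = 28.34°  ✓
  (0,5): δ = 18.90°  ✓
  (0,6): δ = 65.78°  ·
  (0,7): δ = 119.83°  ·
  (1,2): δ = 156.23°  ·
  (1,3): δ = 115.98°  ·
  (1,4): δ = 64.38°  ·
  (1,5): δ = 17.14°  ✓
  (1,6): δ = 29.73°  ✓
  (1,7): δ = 83.79°  ·
  (2,3): δ = 139.75°  ·
  (2,4): δ = 88.15°  ·
  (2,5): δ = 40.91°  ✓
  (2,6): δ = 5.96°  ✓
  (2,7): δ = 60.02°  ✓
  (3,4): δ = 128.39°  ·
  (3,5): δ = 81.16°  ·
  (3,6): δ = 34.28°  ✓
  (3,7): δ = 19.77°  ✓
  (4,5): δ = 132.76°  ·
  (4,6): δ = 85.89°  ·
  (4,7): δ = 31.83°  ✓
  (5,6): δ = 133.12°  ·
  (5,7): δ = 79.07°  ·
  (6,7): δ = 125.94°  ·
antipodal pairs: 10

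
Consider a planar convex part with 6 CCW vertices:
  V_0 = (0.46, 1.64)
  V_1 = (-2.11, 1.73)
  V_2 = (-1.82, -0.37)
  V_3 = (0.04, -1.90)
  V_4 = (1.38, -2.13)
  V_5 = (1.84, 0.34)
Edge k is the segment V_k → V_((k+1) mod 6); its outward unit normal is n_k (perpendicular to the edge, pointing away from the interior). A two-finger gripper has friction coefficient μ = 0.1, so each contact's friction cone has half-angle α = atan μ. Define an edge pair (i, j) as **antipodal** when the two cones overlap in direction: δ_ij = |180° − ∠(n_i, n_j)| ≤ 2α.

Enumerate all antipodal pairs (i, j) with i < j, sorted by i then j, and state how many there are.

count = 2; pairs: (0,3), (2,5)

α = atan 0.1 = 5.71°;  2α = 11.42°
n_0 = (+0.0350, +0.9994)
n_1 = (-0.9906, -0.1368)
n_2 = (-0.6353, -0.7723)
n_3 = (-0.1692, -0.9856)
n_4 = (+0.9831, -0.1831)
n_5 = (+0.6857, +0.7279)
  (0,1): δ = 80.13°  ·
  (0,2): δ = 37.43°  ·
  (0,3): δ = 7.73°  ✓
  (0,4): δ = 81.46°  ·
  (0,5): δ = 138.72°  ·
  (1,2): δ = 137.30°  ·
  (1,3): δ = 107.60°  ·
  (1,4): δ = 18.41°  ·
  (1,5): δ = 38.85°  ·
  (2,3): δ = 150.30°  ·
  (2,4): δ = 61.11°  ·
  (2,5): δ = 3.85°  ✓
  (3,4): δ = 90.81°  ·
  (3,5): δ = 33.55°  ·
  (4,5): δ = 122.74°  ·
antipodal pairs: 2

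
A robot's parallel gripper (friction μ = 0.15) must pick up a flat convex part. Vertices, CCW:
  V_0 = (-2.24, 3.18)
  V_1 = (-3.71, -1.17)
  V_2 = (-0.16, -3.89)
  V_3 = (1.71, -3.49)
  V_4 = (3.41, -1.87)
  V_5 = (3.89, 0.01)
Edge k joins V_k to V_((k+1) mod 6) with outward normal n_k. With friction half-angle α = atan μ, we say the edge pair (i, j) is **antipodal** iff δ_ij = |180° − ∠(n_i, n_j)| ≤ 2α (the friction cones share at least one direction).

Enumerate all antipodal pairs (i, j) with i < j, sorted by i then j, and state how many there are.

count = 2; pairs: (0,4), (1,5)

α = atan 0.15 = 8.53°;  2α = 17.06°
n_0 = (-0.9474, +0.3201)
n_1 = (-0.6082, -0.7938)
n_2 = (+0.2092, -0.9779)
n_3 = (+0.6899, -0.7239)
n_4 = (+0.9689, -0.2474)
n_5 = (+0.4593, +0.8883)
  (0,1): δ = 108.79°  ·
  (0,2): δ = 59.25°  ·
  (0,3): δ = 27.71°  ·
  (0,4): δ = 4.35°  ✓
  (0,5): δ = 81.33°  ·
  (1,2): δ = 130.47°  ·
  (1,3): δ = 98.92°  ·
  (1,4): δ = 66.86°  ·
  (1,5): δ = 10.11°  ✓
  (2,3): δ = 148.45°  ·
  (2,4): δ = 116.40°  ·
  (2,5): δ = 39.42°  ·
  (3,4): δ = 147.94°  ·
  (3,5): δ = 70.96°  ·
  (4,5): δ = 103.02°  ·
antipodal pairs: 2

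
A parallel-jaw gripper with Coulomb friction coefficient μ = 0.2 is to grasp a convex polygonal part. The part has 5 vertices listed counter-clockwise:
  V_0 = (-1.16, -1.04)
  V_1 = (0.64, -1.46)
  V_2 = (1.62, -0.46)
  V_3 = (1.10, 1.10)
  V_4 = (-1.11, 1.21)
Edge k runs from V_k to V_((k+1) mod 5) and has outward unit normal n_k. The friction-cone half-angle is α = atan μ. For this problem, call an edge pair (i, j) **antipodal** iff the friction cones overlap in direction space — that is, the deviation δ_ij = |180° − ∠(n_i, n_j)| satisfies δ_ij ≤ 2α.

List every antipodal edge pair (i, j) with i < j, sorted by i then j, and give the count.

count = 2; pairs: (0,3), (2,4)

α = atan 0.2 = 11.31°;  2α = 22.62°
n_0 = (-0.2272, -0.9738)
n_1 = (+0.7142, -0.6999)
n_2 = (+0.9487, +0.3162)
n_3 = (+0.0497, +0.9988)
n_4 = (-0.9998, +0.0222)
  (0,1): δ = 121.29°  ·
  (0,2): δ = 58.43°  ·
  (0,3): δ = 10.28°  ✓
  (0,4): δ = 101.86°  ·
  (1,2): δ = 117.14°  ·
  (1,3): δ = 48.43°  ·
  (1,4): δ = 43.15°  ·
  (2,3): δ = 111.28°  ·
  (2,4): δ = 19.71°  ✓
  (3,4): δ = 88.42°  ·
antipodal pairs: 2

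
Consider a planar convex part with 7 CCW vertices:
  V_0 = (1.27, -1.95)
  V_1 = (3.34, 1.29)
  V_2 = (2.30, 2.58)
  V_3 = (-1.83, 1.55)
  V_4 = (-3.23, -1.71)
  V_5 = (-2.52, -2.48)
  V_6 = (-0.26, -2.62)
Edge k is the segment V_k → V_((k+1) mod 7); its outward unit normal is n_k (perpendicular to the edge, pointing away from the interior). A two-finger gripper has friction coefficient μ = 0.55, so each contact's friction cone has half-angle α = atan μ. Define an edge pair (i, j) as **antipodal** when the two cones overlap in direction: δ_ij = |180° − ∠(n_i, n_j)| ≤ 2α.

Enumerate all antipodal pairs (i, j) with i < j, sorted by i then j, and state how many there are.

count = 7; pairs: (0,2), (0,3), (1,4), (1,5), (2,5), (2,6), (3,6)

α = atan 0.55 = 28.81°;  2α = 57.62°
n_0 = (+0.8427, -0.5384)
n_1 = (+0.7785, +0.6276)
n_2 = (-0.2420, +0.9703)
n_3 = (-0.9189, +0.3946)
n_4 = (-0.7352, -0.6779)
n_5 = (-0.0618, -0.9981)
n_6 = (+0.4011, -0.9160)
  (0,1): δ = 108.55°  ·
  (0,2): δ = 43.42°  ✓
  (0,3): δ = 9.33°  ✓
  (0,4): δ = 75.25°  ·
  (0,5): δ = 119.03°  ·
  (0,6): δ = 146.22°  ·
  (1,2): δ = 114.87°  ·
  (1,3): δ = 62.12°  ·
  (1,4): δ = 3.80°  ✓
  (1,5): δ = 47.58°  ✓
  (1,6): δ = 74.77°  ·
  (2,3): δ = 127.24°  ·
  (2,4): δ = 61.33°  ·
  (2,5): δ = 17.55°  ✓
  (2,6): δ = 9.65°  ✓
  (3,4): δ = 114.08°  ·
  (3,5): δ = 70.30°  ·
  (3,6): δ = 43.11°  ✓
  (4,5): δ = 136.22°  ·
  (4,6): δ = 109.03°  ·
  (5,6): δ = 152.81°  ·
antipodal pairs: 7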